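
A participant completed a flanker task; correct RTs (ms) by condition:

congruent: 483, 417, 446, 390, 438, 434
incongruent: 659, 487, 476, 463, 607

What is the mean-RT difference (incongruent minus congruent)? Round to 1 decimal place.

103.7 ms

M(congruent) = 2608/6 = 434.667
M(incongruent) = 2692/5 = 538.400
Difference = 538.400 − 434.667 = 103.733 ms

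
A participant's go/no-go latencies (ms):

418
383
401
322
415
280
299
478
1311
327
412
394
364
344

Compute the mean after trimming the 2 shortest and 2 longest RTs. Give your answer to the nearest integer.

Sorted: 280, 299, 322, 327, 344, 364, 383, 394, 401, 412, 415, 418, 478, 1311
Drop lowest 2 (280, 299) and highest 2 (478, 1311)
Remaining (n=10): Σ = 3780, mean = 3780/10 = 378.000

378 ms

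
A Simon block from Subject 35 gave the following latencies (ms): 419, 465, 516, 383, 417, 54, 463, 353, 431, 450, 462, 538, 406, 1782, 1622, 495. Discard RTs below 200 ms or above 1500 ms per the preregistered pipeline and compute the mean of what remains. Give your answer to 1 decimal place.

Excluded: 54, 1622, 1782
Retained (n=13): Σ = 5798
Mean = 5798/13 = 446.0000

446.0 ms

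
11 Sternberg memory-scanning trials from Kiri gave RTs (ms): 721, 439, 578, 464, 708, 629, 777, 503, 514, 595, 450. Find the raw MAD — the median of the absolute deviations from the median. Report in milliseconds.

Sorted: 439, 450, 464, 503, 514, 578, 595, 629, 708, 721, 777 → median = 578
|x − 578|: 143, 139, 0, 114, 130, 51, 199, 75, 64, 17, 128
Sorted deviations: 0, 17, 51, 64, 75, 114, 128, 130, 139, 143, 199 → MAD = 114

114 ms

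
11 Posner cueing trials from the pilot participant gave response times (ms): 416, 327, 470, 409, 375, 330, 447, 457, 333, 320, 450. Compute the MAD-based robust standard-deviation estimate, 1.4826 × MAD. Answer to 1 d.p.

Sorted: 320, 327, 330, 333, 375, 409, 416, 447, 450, 457, 470 → median = 409
|x − 409| sorted: 0, 7, 34, 38, 41, 48, 61, 76, 79, 82, 89 → MAD = 48
Robust SD ≈ 1.4826 × 48 = 71.165

71.2 ms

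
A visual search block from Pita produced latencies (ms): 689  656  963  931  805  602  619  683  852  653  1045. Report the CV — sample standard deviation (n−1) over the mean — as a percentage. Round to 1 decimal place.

n = 11, Σ = 8498, M = 772.5455
Σ(x−M)² = 238512.727; s = √(238512.727/10) = 154.4386
CV = 154.4386 / 772.5455 = 0.19991 = 19.991%

20.0%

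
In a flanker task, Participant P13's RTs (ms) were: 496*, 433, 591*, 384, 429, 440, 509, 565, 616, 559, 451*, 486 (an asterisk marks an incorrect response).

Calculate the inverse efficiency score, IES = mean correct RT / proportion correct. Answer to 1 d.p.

655.0 ms

Correct trials (n=9): 433, 384, 429, 440, 509, 565, 616, 559, 486
Mean correct RT = 4421/9 = 491.2222 ms
Proportion correct = 9/12
IES = 491.2222 / (9/12) = 654.963 ms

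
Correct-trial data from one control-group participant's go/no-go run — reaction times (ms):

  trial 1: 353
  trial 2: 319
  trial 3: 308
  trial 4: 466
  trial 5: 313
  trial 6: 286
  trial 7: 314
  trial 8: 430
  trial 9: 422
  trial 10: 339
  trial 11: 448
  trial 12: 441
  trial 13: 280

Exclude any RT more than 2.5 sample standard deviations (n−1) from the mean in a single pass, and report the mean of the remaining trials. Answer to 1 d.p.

363.0 ms

n = 13, ΣRT = 4719, M = 363.000
Σ(x−M)² = 55244.00; s = √(55244.00/12) = 67.850
Cutoffs: 363.000 ± 2.5·67.850 → [193.4, 532.6]
No RTs fall outside the cutoffs; all 13 retained. Mean = 4719/13 = 363.000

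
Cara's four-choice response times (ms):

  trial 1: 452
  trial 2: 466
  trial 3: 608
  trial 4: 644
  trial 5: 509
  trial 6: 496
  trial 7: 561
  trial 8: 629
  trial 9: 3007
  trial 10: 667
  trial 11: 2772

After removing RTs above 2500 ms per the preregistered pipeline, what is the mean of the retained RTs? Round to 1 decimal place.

Excluded: 2772, 3007
Retained (n=9): Σ = 5032
Mean = 5032/9 = 559.1111

559.1 ms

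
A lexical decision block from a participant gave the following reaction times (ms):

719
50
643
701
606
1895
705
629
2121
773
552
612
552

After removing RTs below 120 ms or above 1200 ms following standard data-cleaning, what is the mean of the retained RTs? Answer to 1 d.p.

Excluded: 50, 1895, 2121
Retained (n=10): Σ = 6492
Mean = 6492/10 = 649.2000

649.2 ms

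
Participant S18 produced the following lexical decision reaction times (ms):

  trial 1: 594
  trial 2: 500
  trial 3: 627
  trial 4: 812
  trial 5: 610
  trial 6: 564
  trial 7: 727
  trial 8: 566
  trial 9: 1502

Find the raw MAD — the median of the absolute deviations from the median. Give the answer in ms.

46 ms

Sorted: 500, 564, 566, 594, 610, 627, 727, 812, 1502 → median = 610
|x − 610|: 16, 110, 17, 202, 0, 46, 117, 44, 892
Sorted deviations: 0, 16, 17, 44, 46, 110, 117, 202, 892 → MAD = 46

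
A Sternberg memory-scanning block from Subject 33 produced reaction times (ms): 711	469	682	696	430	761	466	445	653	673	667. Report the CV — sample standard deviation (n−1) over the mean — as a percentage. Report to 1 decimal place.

20.6%

n = 11, Σ = 6653, M = 604.8182
Σ(x−M)² = 154595.636; s = √(154595.636/10) = 124.3365
CV = 124.3365 / 604.8182 = 0.20558 = 20.558%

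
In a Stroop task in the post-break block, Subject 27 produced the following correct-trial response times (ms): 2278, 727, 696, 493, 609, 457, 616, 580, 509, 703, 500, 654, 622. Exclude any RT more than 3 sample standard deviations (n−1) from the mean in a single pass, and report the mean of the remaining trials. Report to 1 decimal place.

n = 13, ΣRT = 9444, M = 726.462
Σ(x−M)² = 2698051.23; s = √(2698051.23/12) = 474.170
Cutoffs: 726.462 ± 3·474.170 → [-696.0, 2149.0]
Outside: 2278 → excluded.
Retained (n=12): Σ = 7166, mean = 7166/12 = 597.167

597.2 ms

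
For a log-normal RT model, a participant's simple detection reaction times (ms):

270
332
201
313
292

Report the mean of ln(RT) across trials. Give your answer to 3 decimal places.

5.626

ln(RT): 5.5984, 5.8051, 5.3033, 5.7462, 5.6768
Σ ln(RT) = 28.1298
Mean = 28.1298/5 = 5.62596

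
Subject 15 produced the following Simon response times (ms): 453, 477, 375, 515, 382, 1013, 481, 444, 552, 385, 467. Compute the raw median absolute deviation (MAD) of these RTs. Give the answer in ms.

Sorted: 375, 382, 385, 444, 453, 467, 477, 481, 515, 552, 1013 → median = 467
|x − 467|: 14, 10, 92, 48, 85, 546, 14, 23, 85, 82, 0
Sorted deviations: 0, 10, 14, 14, 23, 48, 82, 85, 85, 92, 546 → MAD = 48

48 ms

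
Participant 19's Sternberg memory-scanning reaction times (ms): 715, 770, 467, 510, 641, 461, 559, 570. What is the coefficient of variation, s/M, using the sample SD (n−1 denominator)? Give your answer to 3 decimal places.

n = 8, Σ = 4693, M = 586.6250
Σ(x−M)² = 90065.875; s = √(90065.875/7) = 113.4308
CV = 113.4308 / 586.6250 = 0.19336

0.193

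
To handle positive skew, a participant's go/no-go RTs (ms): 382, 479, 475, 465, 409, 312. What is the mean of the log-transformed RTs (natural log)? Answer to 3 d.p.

ln(RT): 5.9454, 6.1717, 6.1633, 6.1420, 6.0137, 5.7430
Σ ln(RT) = 36.1792
Mean = 36.1792/6 = 6.02987

6.030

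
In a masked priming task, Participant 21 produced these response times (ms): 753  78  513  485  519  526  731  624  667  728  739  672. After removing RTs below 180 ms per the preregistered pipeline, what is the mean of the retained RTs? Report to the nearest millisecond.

Excluded: 78
Retained (n=11): Σ = 6957
Mean = 6957/11 = 632.4545

632 ms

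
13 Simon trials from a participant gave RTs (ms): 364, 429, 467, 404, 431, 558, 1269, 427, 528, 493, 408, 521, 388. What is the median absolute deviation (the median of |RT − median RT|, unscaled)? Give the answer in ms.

Sorted: 364, 388, 404, 408, 427, 429, 431, 467, 493, 521, 528, 558, 1269 → median = 431
|x − 431|: 67, 2, 36, 27, 0, 127, 838, 4, 97, 62, 23, 90, 43
Sorted deviations: 0, 2, 4, 23, 27, 36, 43, 62, 67, 90, 97, 127, 838 → MAD = 43

43 ms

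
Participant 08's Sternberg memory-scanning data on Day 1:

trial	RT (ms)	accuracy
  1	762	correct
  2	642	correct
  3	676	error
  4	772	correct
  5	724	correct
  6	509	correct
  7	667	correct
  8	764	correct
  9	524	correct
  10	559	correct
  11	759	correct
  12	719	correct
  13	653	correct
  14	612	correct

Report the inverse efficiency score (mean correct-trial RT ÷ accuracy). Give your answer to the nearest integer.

718 ms

Correct trials (n=13): 762, 642, 772, 724, 509, 667, 764, 524, 559, 759, 719, 653, 612
Mean correct RT = 8666/13 = 666.6154 ms
Proportion correct = 13/14
IES = 666.6154 / (13/14) = 717.893 ms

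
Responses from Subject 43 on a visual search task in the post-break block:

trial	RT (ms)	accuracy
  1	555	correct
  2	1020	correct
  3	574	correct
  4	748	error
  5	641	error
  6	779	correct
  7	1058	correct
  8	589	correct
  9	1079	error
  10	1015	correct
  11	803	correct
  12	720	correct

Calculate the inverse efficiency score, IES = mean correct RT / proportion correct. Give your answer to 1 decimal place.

Correct trials (n=9): 555, 1020, 574, 779, 1058, 589, 1015, 803, 720
Mean correct RT = 7113/9 = 790.3333 ms
Proportion correct = 9/12
IES = 790.3333 / (9/12) = 1053.778 ms

1053.8 ms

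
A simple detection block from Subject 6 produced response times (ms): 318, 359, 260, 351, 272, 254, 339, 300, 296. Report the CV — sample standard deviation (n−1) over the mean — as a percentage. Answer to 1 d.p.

n = 9, Σ = 2749, M = 305.4444
Σ(x−M)² = 12176.222; s = √(12176.222/8) = 39.0132
CV = 39.0132 / 305.4444 = 0.12773 = 12.773%

12.8%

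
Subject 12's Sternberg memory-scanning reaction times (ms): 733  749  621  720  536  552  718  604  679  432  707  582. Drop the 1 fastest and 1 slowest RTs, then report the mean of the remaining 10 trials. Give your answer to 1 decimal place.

645.2 ms

Sorted: 432, 536, 552, 582, 604, 621, 679, 707, 718, 720, 733, 749
Drop lowest 1 (432) and highest 1 (749)
Remaining (n=10): Σ = 6452, mean = 6452/10 = 645.200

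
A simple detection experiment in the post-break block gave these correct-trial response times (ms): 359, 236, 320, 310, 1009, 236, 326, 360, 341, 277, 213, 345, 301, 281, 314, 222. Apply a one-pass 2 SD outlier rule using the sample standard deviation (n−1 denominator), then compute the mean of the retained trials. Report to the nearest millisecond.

n = 16, ΣRT = 5450, M = 340.625
Σ(x−M)² = 511169.75; s = √(511169.75/15) = 184.602
Cutoffs: 340.625 ± 2·184.602 → [-28.6, 709.8]
Outside: 1009 → excluded.
Retained (n=15): Σ = 4441, mean = 4441/15 = 296.067

296 ms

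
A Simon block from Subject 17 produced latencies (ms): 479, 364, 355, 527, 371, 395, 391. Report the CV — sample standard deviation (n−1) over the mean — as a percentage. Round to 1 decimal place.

n = 7, Σ = 2882, M = 411.7143
Σ(x−M)² = 25677.429; s = √(25677.429/6) = 65.4184
CV = 65.4184 / 411.7143 = 0.15889 = 15.889%

15.9%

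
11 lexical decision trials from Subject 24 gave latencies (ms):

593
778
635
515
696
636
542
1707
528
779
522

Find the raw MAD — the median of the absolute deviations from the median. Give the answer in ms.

107 ms

Sorted: 515, 522, 528, 542, 593, 635, 636, 696, 778, 779, 1707 → median = 635
|x − 635|: 42, 143, 0, 120, 61, 1, 93, 1072, 107, 144, 113
Sorted deviations: 0, 1, 42, 61, 93, 107, 113, 120, 143, 144, 1072 → MAD = 107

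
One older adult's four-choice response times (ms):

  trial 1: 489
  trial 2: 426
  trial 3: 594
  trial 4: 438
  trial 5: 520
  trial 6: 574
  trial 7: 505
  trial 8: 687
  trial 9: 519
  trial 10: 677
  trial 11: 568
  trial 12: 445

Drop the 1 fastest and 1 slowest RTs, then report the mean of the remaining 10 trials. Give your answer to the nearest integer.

Sorted: 426, 438, 445, 489, 505, 519, 520, 568, 574, 594, 677, 687
Drop lowest 1 (426) and highest 1 (687)
Remaining (n=10): Σ = 5329, mean = 5329/10 = 532.900

533 ms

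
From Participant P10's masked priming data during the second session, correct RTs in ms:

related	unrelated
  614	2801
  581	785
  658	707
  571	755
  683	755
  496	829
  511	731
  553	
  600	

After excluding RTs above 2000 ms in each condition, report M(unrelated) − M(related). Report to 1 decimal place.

175.1 ms

unrelated: exclude 2801
M(related) = 5267/9 = 585.222
M(unrelated) = 4562/6 = 760.333
Difference = 760.333 − 585.222 = 175.111 ms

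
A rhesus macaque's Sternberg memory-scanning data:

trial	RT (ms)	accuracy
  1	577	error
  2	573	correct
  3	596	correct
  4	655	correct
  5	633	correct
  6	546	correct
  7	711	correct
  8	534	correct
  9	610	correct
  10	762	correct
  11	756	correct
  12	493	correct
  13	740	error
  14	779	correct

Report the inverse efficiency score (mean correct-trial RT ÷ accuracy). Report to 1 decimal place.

743.6 ms

Correct trials (n=12): 573, 596, 655, 633, 546, 711, 534, 610, 762, 756, 493, 779
Mean correct RT = 7648/12 = 637.3333 ms
Proportion correct = 12/14
IES = 637.3333 / (12/14) = 743.556 ms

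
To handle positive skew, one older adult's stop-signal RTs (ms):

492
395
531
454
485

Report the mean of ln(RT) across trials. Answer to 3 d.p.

ln(RT): 6.1985, 5.9789, 6.2748, 6.1181, 6.1841
Σ ln(RT) = 30.7544
Mean = 30.7544/5 = 6.15087

6.151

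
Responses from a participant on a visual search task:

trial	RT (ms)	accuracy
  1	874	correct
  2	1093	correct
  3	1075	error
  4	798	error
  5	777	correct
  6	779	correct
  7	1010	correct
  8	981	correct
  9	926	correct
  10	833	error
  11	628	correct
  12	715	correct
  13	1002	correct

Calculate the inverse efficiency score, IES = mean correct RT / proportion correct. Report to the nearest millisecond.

Correct trials (n=10): 874, 1093, 777, 779, 1010, 981, 926, 628, 715, 1002
Mean correct RT = 8785/10 = 878.5000 ms
Proportion correct = 10/13
IES = 878.5000 / (10/13) = 1142.050 ms

1142 ms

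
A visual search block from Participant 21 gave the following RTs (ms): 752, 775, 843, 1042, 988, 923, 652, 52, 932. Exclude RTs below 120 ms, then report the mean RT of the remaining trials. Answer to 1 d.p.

Excluded: 52
Retained (n=8): Σ = 6907
Mean = 6907/8 = 863.3750

863.4 ms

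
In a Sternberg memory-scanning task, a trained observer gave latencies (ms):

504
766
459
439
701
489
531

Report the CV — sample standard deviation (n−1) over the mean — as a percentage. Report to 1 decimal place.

n = 7, Σ = 3889, M = 555.5714
Σ(x−M)² = 96039.714; s = √(96039.714/6) = 126.5173
CV = 126.5173 / 555.5714 = 0.22772 = 22.772%

22.8%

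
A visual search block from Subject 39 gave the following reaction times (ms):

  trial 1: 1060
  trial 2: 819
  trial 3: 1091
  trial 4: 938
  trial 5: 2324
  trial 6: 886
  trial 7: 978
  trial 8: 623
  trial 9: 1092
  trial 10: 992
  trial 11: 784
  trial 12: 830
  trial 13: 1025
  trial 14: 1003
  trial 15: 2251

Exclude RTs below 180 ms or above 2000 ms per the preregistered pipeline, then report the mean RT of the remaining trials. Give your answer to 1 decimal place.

932.4 ms

Excluded: 2251, 2324
Retained (n=13): Σ = 12121
Mean = 12121/13 = 932.3846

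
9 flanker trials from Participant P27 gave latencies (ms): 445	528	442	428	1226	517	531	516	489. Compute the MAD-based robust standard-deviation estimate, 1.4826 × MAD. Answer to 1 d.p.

40.0 ms

Sorted: 428, 442, 445, 489, 516, 517, 528, 531, 1226 → median = 516
|x − 516| sorted: 0, 1, 12, 15, 27, 71, 74, 88, 710 → MAD = 27
Robust SD ≈ 1.4826 × 27 = 40.030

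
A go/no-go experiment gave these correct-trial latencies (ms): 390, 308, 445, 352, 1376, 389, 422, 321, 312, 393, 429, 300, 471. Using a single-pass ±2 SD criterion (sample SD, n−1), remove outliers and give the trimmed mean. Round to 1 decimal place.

n = 13, ΣRT = 5908, M = 454.462
Σ(x−M)² = 957431.23; s = √(957431.23/12) = 282.464
Cutoffs: 454.462 ± 2·282.464 → [-110.5, 1019.4]
Outside: 1376 → excluded.
Retained (n=12): Σ = 4532, mean = 4532/12 = 377.667

377.7 ms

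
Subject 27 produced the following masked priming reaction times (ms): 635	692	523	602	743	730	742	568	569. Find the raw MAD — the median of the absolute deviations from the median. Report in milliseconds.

Sorted: 523, 568, 569, 602, 635, 692, 730, 742, 743 → median = 635
|x − 635|: 0, 57, 112, 33, 108, 95, 107, 67, 66
Sorted deviations: 0, 33, 57, 66, 67, 95, 107, 108, 112 → MAD = 67

67 ms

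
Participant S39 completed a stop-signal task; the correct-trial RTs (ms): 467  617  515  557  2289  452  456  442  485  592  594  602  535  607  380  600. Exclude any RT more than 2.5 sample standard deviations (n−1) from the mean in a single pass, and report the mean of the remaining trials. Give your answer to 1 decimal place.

n = 16, ΣRT = 10190, M = 636.875
Σ(x−M)² = 2991623.75; s = √(2991623.75/15) = 446.589
Cutoffs: 636.875 ± 2.5·446.589 → [-479.6, 1753.3]
Outside: 2289 → excluded.
Retained (n=15): Σ = 7901, mean = 7901/15 = 526.733

526.7 ms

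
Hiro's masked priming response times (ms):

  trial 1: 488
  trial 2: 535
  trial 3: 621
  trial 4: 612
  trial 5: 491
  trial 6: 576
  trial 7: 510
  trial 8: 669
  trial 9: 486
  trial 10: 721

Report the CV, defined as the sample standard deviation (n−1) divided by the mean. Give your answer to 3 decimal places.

0.145

n = 10, Σ = 5709, M = 570.9000
Σ(x−M)² = 61840.900; s = √(61840.900/9) = 82.8928
CV = 82.8928 / 570.9000 = 0.14520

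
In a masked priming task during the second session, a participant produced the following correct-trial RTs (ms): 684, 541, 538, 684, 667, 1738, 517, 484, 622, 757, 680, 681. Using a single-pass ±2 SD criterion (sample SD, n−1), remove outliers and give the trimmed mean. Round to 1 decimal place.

623.2 ms

n = 12, ΣRT = 8593, M = 716.083
Σ(x−M)² = 1217704.92; s = √(1217704.92/11) = 332.717
Cutoffs: 716.083 ± 2·332.717 → [50.6, 1381.5]
Outside: 1738 → excluded.
Retained (n=11): Σ = 6855, mean = 6855/11 = 623.182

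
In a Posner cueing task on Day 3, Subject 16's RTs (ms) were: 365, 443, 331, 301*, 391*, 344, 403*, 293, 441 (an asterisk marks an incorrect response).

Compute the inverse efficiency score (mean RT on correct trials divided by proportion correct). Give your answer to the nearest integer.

Correct trials (n=6): 365, 443, 331, 344, 293, 441
Mean correct RT = 2217/6 = 369.5000 ms
Proportion correct = 6/9
IES = 369.5000 / (6/9) = 554.250 ms

554 ms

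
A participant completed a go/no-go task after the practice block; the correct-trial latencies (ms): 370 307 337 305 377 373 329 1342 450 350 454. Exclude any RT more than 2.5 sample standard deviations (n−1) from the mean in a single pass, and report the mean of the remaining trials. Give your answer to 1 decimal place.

n = 11, ΣRT = 4994, M = 454.000
Σ(x−M)² = 892046.00; s = √(892046.00/10) = 298.671
Cutoffs: 454.000 ± 2.5·298.671 → [-292.7, 1200.7]
Outside: 1342 → excluded.
Retained (n=10): Σ = 3652, mean = 3652/10 = 365.200

365.2 ms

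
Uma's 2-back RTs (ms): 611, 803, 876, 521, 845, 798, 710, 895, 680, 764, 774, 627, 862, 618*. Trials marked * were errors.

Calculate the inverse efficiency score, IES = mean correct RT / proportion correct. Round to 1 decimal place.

Correct trials (n=13): 611, 803, 876, 521, 845, 798, 710, 895, 680, 764, 774, 627, 862
Mean correct RT = 9766/13 = 751.2308 ms
Proportion correct = 13/14
IES = 751.2308 / (13/14) = 809.018 ms

809.0 ms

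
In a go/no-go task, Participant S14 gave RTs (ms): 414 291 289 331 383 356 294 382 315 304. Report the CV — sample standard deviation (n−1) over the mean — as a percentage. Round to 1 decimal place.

13.4%

n = 10, Σ = 3359, M = 335.9000
Σ(x−M)² = 18296.900; s = √(18296.900/9) = 45.0887
CV = 45.0887 / 335.9000 = 0.13423 = 13.423%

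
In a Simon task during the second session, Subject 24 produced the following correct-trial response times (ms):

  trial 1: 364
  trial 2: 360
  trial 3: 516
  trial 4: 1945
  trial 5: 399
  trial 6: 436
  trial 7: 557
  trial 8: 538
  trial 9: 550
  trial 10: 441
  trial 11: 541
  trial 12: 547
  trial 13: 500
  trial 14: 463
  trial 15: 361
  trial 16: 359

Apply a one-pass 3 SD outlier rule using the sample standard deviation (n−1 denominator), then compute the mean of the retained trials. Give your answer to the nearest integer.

n = 16, ΣRT = 8877, M = 554.812
Σ(x−M)² = 2147738.44; s = √(2147738.44/15) = 378.395
Cutoffs: 554.812 ± 3·378.395 → [-580.4, 1690.0]
Outside: 1945 → excluded.
Retained (n=15): Σ = 6932, mean = 6932/15 = 462.133

462 ms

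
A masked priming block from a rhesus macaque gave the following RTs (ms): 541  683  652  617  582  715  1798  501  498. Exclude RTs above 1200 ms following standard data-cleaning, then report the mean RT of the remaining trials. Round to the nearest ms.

599 ms

Excluded: 1798
Retained (n=8): Σ = 4789
Mean = 4789/8 = 598.6250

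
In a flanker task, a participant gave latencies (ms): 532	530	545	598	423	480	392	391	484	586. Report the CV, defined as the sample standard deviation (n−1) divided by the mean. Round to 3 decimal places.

n = 10, Σ = 4961, M = 496.1000
Σ(x−M)² = 50926.900; s = √(50926.900/9) = 75.2233
CV = 75.2233 / 496.1000 = 0.15163

0.152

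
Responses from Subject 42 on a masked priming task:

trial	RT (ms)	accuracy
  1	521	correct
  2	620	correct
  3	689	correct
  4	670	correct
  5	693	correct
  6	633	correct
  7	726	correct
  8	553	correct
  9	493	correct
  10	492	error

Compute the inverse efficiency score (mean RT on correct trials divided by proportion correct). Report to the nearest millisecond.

691 ms

Correct trials (n=9): 521, 620, 689, 670, 693, 633, 726, 553, 493
Mean correct RT = 5598/9 = 622.0000 ms
Proportion correct = 9/10
IES = 622.0000 / (9/10) = 691.111 ms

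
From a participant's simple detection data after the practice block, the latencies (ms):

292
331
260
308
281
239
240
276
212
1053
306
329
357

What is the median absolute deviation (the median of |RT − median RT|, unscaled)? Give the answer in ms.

37 ms

Sorted: 212, 239, 240, 260, 276, 281, 292, 306, 308, 329, 331, 357, 1053 → median = 292
|x − 292|: 0, 39, 32, 16, 11, 53, 52, 16, 80, 761, 14, 37, 65
Sorted deviations: 0, 11, 14, 16, 16, 32, 37, 39, 52, 53, 65, 80, 761 → MAD = 37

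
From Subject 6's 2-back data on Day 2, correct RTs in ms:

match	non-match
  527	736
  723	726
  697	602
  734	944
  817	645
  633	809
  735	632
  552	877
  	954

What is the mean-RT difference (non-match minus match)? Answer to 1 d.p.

92.2 ms

M(match) = 5418/8 = 677.250
M(non-match) = 6925/9 = 769.444
Difference = 769.444 − 677.250 = 92.194 ms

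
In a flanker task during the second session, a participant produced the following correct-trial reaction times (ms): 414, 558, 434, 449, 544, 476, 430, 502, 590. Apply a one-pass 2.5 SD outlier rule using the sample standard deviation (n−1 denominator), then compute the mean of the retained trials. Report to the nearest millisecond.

489 ms

n = 9, ΣRT = 4397, M = 488.556
Σ(x−M)² = 32054.22; s = √(32054.22/8) = 63.299
Cutoffs: 488.556 ± 2.5·63.299 → [330.3, 646.8]
No RTs fall outside the cutoffs; all 9 retained. Mean = 4397/9 = 488.556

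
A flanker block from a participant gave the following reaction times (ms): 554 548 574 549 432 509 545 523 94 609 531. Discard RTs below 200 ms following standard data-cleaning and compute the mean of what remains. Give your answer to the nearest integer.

537 ms

Excluded: 94
Retained (n=10): Σ = 5374
Mean = 5374/10 = 537.4000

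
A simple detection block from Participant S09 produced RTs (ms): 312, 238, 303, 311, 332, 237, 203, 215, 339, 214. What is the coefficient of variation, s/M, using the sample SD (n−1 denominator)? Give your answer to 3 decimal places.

0.198

n = 10, Σ = 2704, M = 270.4000
Σ(x−M)² = 25900.400; s = √(25900.400/9) = 53.6453
CV = 53.6453 / 270.4000 = 0.19839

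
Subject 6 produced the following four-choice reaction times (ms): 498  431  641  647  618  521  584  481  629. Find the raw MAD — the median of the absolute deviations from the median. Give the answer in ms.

63 ms

Sorted: 431, 481, 498, 521, 584, 618, 629, 641, 647 → median = 584
|x − 584|: 86, 153, 57, 63, 34, 63, 0, 103, 45
Sorted deviations: 0, 34, 45, 57, 63, 63, 86, 103, 153 → MAD = 63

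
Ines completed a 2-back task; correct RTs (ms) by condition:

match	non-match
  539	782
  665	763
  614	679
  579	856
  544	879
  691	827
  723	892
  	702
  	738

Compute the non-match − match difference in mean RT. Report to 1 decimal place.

168.7 ms

M(match) = 4355/7 = 622.143
M(non-match) = 7118/9 = 790.889
Difference = 790.889 − 622.143 = 168.746 ms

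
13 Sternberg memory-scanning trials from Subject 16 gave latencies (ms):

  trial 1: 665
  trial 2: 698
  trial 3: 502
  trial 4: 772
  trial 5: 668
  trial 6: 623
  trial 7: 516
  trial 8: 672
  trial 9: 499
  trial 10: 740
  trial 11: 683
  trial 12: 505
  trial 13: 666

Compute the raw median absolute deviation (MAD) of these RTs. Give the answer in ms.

Sorted: 499, 502, 505, 516, 623, 665, 666, 668, 672, 683, 698, 740, 772 → median = 666
|x − 666|: 1, 32, 164, 106, 2, 43, 150, 6, 167, 74, 17, 161, 0
Sorted deviations: 0, 1, 2, 6, 17, 32, 43, 74, 106, 150, 161, 164, 167 → MAD = 43

43 ms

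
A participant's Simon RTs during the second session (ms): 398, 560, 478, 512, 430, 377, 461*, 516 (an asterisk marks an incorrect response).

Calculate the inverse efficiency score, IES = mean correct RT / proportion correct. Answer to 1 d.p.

534.0 ms

Correct trials (n=7): 398, 560, 478, 512, 430, 377, 516
Mean correct RT = 3271/7 = 467.2857 ms
Proportion correct = 7/8
IES = 467.2857 / (7/8) = 534.041 ms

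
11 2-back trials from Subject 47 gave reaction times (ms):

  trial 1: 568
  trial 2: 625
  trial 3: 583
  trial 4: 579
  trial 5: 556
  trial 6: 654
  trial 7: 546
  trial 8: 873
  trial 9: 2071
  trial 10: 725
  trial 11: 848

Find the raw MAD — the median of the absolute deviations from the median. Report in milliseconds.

69 ms

Sorted: 546, 556, 568, 579, 583, 625, 654, 725, 848, 873, 2071 → median = 625
|x − 625|: 57, 0, 42, 46, 69, 29, 79, 248, 1446, 100, 223
Sorted deviations: 0, 29, 42, 46, 57, 69, 79, 100, 223, 248, 1446 → MAD = 69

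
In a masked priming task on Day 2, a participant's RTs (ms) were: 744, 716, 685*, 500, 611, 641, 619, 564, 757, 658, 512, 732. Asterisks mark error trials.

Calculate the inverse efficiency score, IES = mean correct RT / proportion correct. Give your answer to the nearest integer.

Correct trials (n=11): 744, 716, 500, 611, 641, 619, 564, 757, 658, 512, 732
Mean correct RT = 7054/11 = 641.2727 ms
Proportion correct = 11/12
IES = 641.2727 / (11/12) = 699.570 ms

700 ms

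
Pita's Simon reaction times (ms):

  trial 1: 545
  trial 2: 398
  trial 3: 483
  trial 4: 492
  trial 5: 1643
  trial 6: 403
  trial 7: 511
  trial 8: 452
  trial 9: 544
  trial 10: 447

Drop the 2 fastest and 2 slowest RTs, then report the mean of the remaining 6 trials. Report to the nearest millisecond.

Sorted: 398, 403, 447, 452, 483, 492, 511, 544, 545, 1643
Drop lowest 2 (398, 403) and highest 2 (545, 1643)
Remaining (n=6): Σ = 2929, mean = 2929/6 = 488.167

488 ms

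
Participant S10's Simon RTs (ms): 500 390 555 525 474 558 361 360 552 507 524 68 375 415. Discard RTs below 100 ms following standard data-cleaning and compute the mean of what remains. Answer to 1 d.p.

Excluded: 68
Retained (n=13): Σ = 6096
Mean = 6096/13 = 468.9231

468.9 ms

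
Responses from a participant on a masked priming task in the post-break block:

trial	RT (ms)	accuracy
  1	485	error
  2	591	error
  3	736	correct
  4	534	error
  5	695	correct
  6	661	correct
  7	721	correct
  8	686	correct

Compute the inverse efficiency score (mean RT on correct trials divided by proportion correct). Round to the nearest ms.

Correct trials (n=5): 736, 695, 661, 721, 686
Mean correct RT = 3499/5 = 699.8000 ms
Proportion correct = 5/8
IES = 699.8000 / (5/8) = 1119.680 ms

1120 ms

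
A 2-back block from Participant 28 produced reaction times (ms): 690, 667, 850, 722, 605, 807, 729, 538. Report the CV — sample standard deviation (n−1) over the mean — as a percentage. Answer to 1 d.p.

14.4%

n = 8, Σ = 5608, M = 701.0000
Σ(x−M)² = 71724.000; s = √(71724.000/7) = 101.2239
CV = 101.2239 / 701.0000 = 0.14440 = 14.440%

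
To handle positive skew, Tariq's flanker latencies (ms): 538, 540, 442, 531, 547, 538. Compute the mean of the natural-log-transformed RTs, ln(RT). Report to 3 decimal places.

ln(RT): 6.2879, 6.2916, 6.0913, 6.2748, 6.3044, 6.2879
Σ ln(RT) = 37.5378
Mean = 37.5378/6 = 6.25630

6.256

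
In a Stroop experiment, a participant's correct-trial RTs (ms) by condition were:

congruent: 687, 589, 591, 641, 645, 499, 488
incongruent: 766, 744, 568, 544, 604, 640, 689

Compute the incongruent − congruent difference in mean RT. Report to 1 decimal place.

M(congruent) = 4140/7 = 591.429
M(incongruent) = 4555/7 = 650.714
Difference = 650.714 − 591.429 = 59.286 ms

59.3 ms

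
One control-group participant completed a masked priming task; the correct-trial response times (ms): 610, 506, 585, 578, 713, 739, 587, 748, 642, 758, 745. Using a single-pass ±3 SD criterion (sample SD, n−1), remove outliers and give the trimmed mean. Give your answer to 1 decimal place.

655.5 ms

n = 11, ΣRT = 7211, M = 655.545
Σ(x−M)² = 77622.73; s = √(77622.73/10) = 88.104
Cutoffs: 655.545 ± 3·88.104 → [391.2, 919.9]
No RTs fall outside the cutoffs; all 11 retained. Mean = 7211/11 = 655.545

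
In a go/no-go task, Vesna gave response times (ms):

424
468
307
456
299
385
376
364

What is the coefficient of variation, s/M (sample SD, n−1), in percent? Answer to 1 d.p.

n = 8, Σ = 3079, M = 384.8750
Σ(x−M)² = 27452.875; s = √(27452.875/7) = 62.6246
CV = 62.6246 / 384.8750 = 0.16271 = 16.271%

16.3%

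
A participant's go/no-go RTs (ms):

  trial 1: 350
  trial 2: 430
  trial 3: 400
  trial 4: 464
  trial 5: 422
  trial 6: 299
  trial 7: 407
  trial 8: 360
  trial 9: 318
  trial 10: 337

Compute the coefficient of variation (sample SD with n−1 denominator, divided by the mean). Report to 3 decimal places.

n = 10, Σ = 3787, M = 378.7000
Σ(x−M)² = 25986.100; s = √(25986.100/9) = 53.7340
CV = 53.7340 / 378.7000 = 0.14189

0.142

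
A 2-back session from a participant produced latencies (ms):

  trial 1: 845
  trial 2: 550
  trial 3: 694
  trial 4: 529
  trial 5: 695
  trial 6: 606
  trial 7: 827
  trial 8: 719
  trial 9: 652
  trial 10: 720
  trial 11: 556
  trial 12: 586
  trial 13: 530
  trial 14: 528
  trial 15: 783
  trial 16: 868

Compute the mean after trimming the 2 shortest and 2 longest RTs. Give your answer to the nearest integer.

Sorted: 528, 529, 530, 550, 556, 586, 606, 652, 694, 695, 719, 720, 783, 827, 845, 868
Drop lowest 2 (528, 529) and highest 2 (845, 868)
Remaining (n=12): Σ = 7918, mean = 7918/12 = 659.833

660 ms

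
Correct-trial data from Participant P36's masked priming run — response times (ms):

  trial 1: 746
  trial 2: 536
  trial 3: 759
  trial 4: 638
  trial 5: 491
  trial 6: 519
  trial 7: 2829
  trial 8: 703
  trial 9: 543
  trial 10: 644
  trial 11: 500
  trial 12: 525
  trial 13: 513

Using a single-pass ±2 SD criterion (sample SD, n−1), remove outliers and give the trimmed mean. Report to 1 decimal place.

n = 13, ΣRT = 9946, M = 765.077
Σ(x−M)² = 4723752.92; s = √(4723752.92/12) = 627.412
Cutoffs: 765.077 ± 2·627.412 → [-489.7, 2019.9]
Outside: 2829 → excluded.
Retained (n=12): Σ = 7117, mean = 7117/12 = 593.083

593.1 ms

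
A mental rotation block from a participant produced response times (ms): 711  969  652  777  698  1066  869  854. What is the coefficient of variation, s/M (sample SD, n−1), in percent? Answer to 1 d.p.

n = 8, Σ = 6596, M = 824.5000
Σ(x−M)² = 142950.000; s = √(142950.000/7) = 142.9036
CV = 142.9036 / 824.5000 = 0.17332 = 17.332%

17.3%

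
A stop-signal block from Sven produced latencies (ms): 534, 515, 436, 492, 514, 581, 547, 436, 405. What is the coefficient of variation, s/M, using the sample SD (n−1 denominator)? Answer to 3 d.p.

0.118

n = 9, Σ = 4460, M = 495.5556
Σ(x−M)² = 27450.222; s = √(27450.222/8) = 58.5771
CV = 58.5771 / 495.5556 = 0.11820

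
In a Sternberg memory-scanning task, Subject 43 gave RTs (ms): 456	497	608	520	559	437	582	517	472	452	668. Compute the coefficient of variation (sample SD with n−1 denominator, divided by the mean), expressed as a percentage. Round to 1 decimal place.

n = 11, Σ = 5768, M = 524.3636
Σ(x−M)² = 53254.545; s = √(53254.545/10) = 72.9757
CV = 72.9757 / 524.3636 = 0.13917 = 13.917%

13.9%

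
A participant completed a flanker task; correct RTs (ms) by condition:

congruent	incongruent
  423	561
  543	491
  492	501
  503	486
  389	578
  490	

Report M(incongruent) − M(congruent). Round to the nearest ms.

M(congruent) = 2840/6 = 473.333
M(incongruent) = 2617/5 = 523.400
Difference = 523.400 − 473.333 = 50.067 ms

50 ms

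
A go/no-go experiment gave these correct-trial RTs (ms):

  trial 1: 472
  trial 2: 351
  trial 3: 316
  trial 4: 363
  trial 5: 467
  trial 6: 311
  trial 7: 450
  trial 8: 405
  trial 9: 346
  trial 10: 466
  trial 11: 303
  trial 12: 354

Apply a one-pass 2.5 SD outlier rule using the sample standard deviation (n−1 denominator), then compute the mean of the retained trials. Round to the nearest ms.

n = 12, ΣRT = 4604, M = 383.667
Σ(x−M)² = 46540.67; s = √(46540.67/11) = 65.046
Cutoffs: 383.667 ± 2.5·65.046 → [221.1, 546.3]
No RTs fall outside the cutoffs; all 12 retained. Mean = 4604/12 = 383.667

384 ms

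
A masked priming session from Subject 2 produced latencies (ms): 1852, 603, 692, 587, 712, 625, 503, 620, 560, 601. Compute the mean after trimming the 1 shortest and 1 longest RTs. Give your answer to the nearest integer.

Sorted: 503, 560, 587, 601, 603, 620, 625, 692, 712, 1852
Drop lowest 1 (503) and highest 1 (1852)
Remaining (n=8): Σ = 5000, mean = 5000/8 = 625.000

625 ms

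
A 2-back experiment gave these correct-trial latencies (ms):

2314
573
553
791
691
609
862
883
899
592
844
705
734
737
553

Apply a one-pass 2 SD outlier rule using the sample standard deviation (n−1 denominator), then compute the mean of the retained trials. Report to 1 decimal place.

n = 15, ΣRT = 12340, M = 822.667
Σ(x−M)² = 2589563.33; s = √(2589563.33/14) = 430.080
Cutoffs: 822.667 ± 2·430.080 → [-37.5, 1682.8]
Outside: 2314 → excluded.
Retained (n=14): Σ = 10026, mean = 10026/14 = 716.143

716.1 ms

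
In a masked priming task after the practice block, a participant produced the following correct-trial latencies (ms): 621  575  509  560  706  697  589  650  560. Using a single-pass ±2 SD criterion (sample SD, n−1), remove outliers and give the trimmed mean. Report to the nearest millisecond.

607 ms

n = 9, ΣRT = 5467, M = 607.444
Σ(x−M)² = 35314.22; s = √(35314.22/8) = 66.440
Cutoffs: 607.444 ± 2·66.440 → [474.6, 740.3]
No RTs fall outside the cutoffs; all 9 retained. Mean = 5467/9 = 607.444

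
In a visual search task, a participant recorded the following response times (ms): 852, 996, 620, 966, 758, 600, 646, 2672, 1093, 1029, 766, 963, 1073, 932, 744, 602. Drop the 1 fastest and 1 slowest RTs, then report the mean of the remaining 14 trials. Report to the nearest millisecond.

Sorted: 600, 602, 620, 646, 744, 758, 766, 852, 932, 963, 966, 996, 1029, 1073, 1093, 2672
Drop lowest 1 (600) and highest 1 (2672)
Remaining (n=14): Σ = 12040, mean = 12040/14 = 860.000

860 ms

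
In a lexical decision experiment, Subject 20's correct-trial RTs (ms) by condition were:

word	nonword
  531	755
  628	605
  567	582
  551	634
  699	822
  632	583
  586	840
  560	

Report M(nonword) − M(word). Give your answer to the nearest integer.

94 ms

M(word) = 4754/8 = 594.250
M(nonword) = 4821/7 = 688.714
Difference = 688.714 − 594.250 = 94.464 ms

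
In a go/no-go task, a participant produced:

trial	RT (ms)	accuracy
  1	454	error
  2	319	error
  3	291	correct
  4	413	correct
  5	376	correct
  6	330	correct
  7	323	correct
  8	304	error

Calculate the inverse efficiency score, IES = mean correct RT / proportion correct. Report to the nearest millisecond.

555 ms

Correct trials (n=5): 291, 413, 376, 330, 323
Mean correct RT = 1733/5 = 346.6000 ms
Proportion correct = 5/8
IES = 346.6000 / (5/8) = 554.560 ms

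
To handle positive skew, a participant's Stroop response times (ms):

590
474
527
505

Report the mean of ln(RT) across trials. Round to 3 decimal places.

6.258

ln(RT): 6.3801, 6.1612, 6.2672, 6.2246
Σ ln(RT) = 25.0331
Mean = 25.0331/4 = 6.25827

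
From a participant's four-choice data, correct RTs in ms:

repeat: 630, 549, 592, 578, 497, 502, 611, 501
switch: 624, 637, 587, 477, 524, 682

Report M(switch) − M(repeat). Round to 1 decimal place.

M(repeat) = 4460/8 = 557.500
M(switch) = 3531/6 = 588.500
Difference = 588.500 − 557.500 = 31.000 ms

31.0 ms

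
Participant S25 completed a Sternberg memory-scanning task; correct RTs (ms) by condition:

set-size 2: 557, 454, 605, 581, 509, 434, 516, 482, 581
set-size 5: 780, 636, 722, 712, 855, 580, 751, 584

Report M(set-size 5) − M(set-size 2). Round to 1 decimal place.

M(set-size 2) = 4719/9 = 524.333
M(set-size 5) = 5620/8 = 702.500
Difference = 702.500 − 524.333 = 178.167 ms

178.2 ms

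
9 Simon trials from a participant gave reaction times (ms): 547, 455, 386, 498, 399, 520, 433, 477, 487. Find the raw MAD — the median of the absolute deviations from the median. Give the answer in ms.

43 ms

Sorted: 386, 399, 433, 455, 477, 487, 498, 520, 547 → median = 477
|x − 477|: 70, 22, 91, 21, 78, 43, 44, 0, 10
Sorted deviations: 0, 10, 21, 22, 43, 44, 70, 78, 91 → MAD = 43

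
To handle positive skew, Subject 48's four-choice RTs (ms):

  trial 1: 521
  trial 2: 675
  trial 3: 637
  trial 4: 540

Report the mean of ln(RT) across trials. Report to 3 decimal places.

ln(RT): 6.2558, 6.5147, 6.4568, 6.2916
Σ ln(RT) = 25.5188
Mean = 25.5188/4 = 6.37970

6.380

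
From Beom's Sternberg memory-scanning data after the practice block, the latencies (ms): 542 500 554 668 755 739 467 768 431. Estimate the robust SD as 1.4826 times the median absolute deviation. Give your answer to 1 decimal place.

169.0 ms

Sorted: 431, 467, 500, 542, 554, 668, 739, 755, 768 → median = 554
|x − 554| sorted: 0, 12, 54, 87, 114, 123, 185, 201, 214 → MAD = 114
Robust SD ≈ 1.4826 × 114 = 169.016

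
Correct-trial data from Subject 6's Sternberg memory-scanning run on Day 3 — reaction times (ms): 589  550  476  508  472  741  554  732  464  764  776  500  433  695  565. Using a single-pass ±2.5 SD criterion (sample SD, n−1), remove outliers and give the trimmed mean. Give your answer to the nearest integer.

588 ms

n = 15, ΣRT = 8819, M = 587.933
Σ(x−M)² = 204588.93; s = √(204588.93/14) = 120.886
Cutoffs: 587.933 ± 2.5·120.886 → [285.7, 890.1]
No RTs fall outside the cutoffs; all 15 retained. Mean = 8819/15 = 587.933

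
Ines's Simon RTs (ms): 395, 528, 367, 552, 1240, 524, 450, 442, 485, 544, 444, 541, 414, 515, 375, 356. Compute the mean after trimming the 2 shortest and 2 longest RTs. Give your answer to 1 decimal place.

Sorted: 356, 367, 375, 395, 414, 442, 444, 450, 485, 515, 524, 528, 541, 544, 552, 1240
Drop lowest 2 (356, 367) and highest 2 (552, 1240)
Remaining (n=12): Σ = 5657, mean = 5657/12 = 471.417

471.4 ms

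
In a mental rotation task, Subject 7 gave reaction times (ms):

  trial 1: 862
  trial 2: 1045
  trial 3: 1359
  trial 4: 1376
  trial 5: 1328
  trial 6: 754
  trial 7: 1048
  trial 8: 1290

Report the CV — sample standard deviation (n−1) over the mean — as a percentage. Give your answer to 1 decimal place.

n = 8, Σ = 9062, M = 1132.7500
Σ(x−M)² = 404849.500; s = √(404849.500/7) = 240.4904
CV = 240.4904 / 1132.7500 = 0.21231 = 21.231%

21.2%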